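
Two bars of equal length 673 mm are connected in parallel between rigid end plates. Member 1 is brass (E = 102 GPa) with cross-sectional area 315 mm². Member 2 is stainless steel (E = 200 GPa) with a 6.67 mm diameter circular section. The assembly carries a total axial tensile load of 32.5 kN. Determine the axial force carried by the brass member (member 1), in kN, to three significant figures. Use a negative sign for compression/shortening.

26.7 kN

A_2 = 34.94 mm².
Equal strain + equilibrium ⇒ each member carries load in proportion to AE: A₁E₁ = 32130000 N, A₂E₂ = 6988000 N, ΣAE = 39120000 N.
F₁ = P·A₁E₁/ΣAE = 32500·32130000/39120000 = 26690 N.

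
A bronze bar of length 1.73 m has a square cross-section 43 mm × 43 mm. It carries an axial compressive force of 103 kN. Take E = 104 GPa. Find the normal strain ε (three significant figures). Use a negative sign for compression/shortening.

-5.36e-04

A = 1849 mm².
σ = N/A = -55.71 MPa; ε = σ/E = -55.71/104000 = -5.356e-04.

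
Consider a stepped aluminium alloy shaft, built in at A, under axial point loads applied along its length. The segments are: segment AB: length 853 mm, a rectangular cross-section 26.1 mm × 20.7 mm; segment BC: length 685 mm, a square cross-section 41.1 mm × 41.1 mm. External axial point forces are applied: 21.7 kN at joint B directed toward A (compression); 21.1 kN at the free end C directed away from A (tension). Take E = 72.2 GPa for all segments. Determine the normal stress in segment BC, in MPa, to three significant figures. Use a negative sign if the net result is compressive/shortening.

Internal axial forces (sectioning from the free end, tension +): N_BC = 21.1 kN, N_AB = -0.6 kN.
A_BC = 1689 mm².
σ_BC = N_BC/A_BC = 21100/1689 = 12.49 MPa.

12.5 MPa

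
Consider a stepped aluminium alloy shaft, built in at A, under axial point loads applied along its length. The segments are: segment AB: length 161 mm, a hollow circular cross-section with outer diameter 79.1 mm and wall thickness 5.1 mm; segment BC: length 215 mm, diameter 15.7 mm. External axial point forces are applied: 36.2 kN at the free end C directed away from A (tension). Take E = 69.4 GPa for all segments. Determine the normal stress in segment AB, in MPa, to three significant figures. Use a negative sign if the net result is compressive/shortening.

30.5 MPa

Internal axial forces (sectioning from the free end, tension +): N_BC = 36.2 kN, N_AB = 36.2 kN.
A_AB = 1186 mm².
σ_AB = N_AB/A_AB = 36200/1186 = 30.53 MPa.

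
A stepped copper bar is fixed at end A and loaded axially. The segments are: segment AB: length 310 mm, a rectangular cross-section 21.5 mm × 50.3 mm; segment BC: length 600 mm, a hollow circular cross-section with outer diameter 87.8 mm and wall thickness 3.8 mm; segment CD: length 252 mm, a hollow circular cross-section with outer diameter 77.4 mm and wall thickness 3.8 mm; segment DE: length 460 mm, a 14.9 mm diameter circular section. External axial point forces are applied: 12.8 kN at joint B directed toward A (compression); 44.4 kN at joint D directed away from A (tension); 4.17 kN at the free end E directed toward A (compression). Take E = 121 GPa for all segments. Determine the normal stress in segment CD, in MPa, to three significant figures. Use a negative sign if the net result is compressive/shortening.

Internal axial forces (sectioning from the free end, tension +): N_DE = -4.17 kN, N_CD = 40.23 kN, N_BC = 40.23 kN, N_AB = 27.43 kN.
A_CD = 878.6 mm².
σ_CD = N_CD/A_CD = 40230/878.6 = 45.79 MPa.

45.8 MPa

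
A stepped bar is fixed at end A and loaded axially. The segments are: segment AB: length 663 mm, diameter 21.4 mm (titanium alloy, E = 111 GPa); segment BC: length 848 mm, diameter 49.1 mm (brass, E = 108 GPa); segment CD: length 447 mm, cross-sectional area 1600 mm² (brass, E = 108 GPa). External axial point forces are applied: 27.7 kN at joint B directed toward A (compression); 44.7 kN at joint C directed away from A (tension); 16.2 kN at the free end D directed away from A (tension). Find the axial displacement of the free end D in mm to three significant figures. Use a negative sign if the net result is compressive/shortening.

0.846 mm

Internal axial forces (sectioning from the free end, tension +): N_CD = 16.2 kN, N_BC = 60.9 kN, N_AB = 33.2 kN.
A_AB = 359.7 mm².
A_BC = 1893 mm².
δ_AB = 33200·663/(359.7·111000) = 0.5513 mm
δ_BC = 60900·848/(1893·108000) = 0.2525 mm
δ_CD = 16200·447/(1600·108000) = 0.04191 mm
δ = Σδ_i = 0.8458 mm.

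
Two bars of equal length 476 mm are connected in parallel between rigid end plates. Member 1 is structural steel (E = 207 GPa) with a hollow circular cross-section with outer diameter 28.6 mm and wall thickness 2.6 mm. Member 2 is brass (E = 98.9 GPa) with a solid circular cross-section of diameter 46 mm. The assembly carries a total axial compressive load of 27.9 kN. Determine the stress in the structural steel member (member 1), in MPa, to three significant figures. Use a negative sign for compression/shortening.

-27.7 MPa

A_1 = 212.4 mm².
A_2 = 1662 mm².
Equal strain + equilibrium ⇒ each member carries load in proportion to AE: A₁E₁ = 43960000 N, A₂E₂ = 164400000 N, ΣAE = 208300000 N.
σ₁ = P·E₁/ΣAE = -27900·207000/208300000 = -27.72 MPa.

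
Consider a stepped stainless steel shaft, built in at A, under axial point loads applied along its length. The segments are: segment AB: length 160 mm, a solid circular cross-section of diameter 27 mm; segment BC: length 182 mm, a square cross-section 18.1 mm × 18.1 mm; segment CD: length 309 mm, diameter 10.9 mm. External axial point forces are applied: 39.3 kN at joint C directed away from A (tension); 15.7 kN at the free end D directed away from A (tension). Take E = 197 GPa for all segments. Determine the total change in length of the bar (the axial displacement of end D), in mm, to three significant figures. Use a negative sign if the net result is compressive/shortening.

0.497 mm

Internal axial forces (sectioning from the free end, tension +): N_CD = 15.7 kN, N_BC = 55 kN, N_AB = 55 kN.
A_AB = 572.6 mm².
A_BC = 327.6 mm².
A_CD = 93.31 mm².
δ_AB = 55000·160/(572.6·197000) = 0.07802 mm
δ_BC = 55000·182/(327.6·197000) = 0.1551 mm
δ_CD = 15700·309/(93.31·197000) = 0.2639 mm
δ = Σδ_i = 0.497 mm.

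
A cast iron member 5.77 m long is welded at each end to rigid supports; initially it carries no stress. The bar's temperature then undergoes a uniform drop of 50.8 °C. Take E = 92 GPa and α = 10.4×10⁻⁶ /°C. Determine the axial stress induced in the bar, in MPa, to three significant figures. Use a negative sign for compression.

Free thermal expansion αLΔT = 10.4e-6 · 5770 · -50.8 = -3.048 mm.
The walls impose strain ε = −(-3.048)/5770 = 5.2832e-04; σ = Eε = 92000 · 5.2832e-04 = 48.61 MPa.

48.6 MPa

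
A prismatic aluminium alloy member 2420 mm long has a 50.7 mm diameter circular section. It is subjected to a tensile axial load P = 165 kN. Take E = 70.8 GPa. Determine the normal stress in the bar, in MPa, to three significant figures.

A = 2019 mm².
σ = N/A = 165000/2019 = 81.73 MPa.

81.7 MPa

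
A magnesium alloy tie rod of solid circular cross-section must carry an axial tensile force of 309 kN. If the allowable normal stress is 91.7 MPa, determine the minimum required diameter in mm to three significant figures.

65.5 mm

Required area A ≥ P/σ_allow = 309000/91.7 = 3370 mm².
For a solid circular section, d ≥ √(4A/π) = 65.5 mm.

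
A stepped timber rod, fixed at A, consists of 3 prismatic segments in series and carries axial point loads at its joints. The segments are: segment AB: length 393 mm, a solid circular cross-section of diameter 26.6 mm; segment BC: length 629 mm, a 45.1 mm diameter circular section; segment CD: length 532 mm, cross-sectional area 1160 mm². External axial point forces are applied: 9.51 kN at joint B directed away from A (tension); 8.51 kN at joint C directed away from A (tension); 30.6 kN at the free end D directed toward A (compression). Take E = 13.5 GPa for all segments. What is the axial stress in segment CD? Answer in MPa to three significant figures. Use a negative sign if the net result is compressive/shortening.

Internal axial forces (sectioning from the free end, tension +): N_CD = -30.6 kN, N_BC = -22.09 kN, N_AB = -12.58 kN.
σ_CD = N_CD/A_CD = -30600/1160 = -26.38 MPa.

-26.4 MPa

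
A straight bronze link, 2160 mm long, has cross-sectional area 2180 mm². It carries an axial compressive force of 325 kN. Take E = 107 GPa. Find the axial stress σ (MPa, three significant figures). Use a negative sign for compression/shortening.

-149 MPa

σ = N/A = -325000/2180 = -149.1 MPa.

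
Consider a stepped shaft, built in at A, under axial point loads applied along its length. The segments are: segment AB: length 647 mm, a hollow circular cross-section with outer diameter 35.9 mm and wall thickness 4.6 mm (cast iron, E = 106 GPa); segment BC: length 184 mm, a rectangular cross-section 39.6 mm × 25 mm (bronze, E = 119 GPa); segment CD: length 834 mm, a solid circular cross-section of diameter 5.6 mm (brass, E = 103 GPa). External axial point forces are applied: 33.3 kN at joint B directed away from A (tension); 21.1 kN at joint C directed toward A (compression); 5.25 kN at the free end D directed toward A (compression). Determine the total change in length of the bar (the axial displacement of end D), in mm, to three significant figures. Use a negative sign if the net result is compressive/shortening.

Internal axial forces (sectioning from the free end, tension +): N_CD = -5.25 kN, N_BC = -26.35 kN, N_AB = 6.95 kN.
A_AB = 452.3 mm².
A_BC = 990 mm².
A_CD = 24.63 mm².
δ_AB = 6950·647/(452.3·106000) = 0.09378 mm
δ_BC = -26350·184/(990·119000) = -0.04115 mm
δ_CD = -5250·834/(24.63·103000) = -1.726 mm
δ = Σδ_i = -1.673 mm.

-1.67 mm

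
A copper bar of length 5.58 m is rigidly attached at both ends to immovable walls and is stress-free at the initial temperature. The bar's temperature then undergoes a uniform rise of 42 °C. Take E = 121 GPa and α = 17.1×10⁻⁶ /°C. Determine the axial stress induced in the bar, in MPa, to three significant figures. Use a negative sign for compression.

-86.9 MPa

Free thermal expansion αLΔT = 17.1e-6 · 5580 · 42 = 4.008 mm.
The walls impose strain ε = −(4.008)/5580 = -7.1820e-04; σ = Eε = 121000 · -7.1820e-04 = -86.9 MPa.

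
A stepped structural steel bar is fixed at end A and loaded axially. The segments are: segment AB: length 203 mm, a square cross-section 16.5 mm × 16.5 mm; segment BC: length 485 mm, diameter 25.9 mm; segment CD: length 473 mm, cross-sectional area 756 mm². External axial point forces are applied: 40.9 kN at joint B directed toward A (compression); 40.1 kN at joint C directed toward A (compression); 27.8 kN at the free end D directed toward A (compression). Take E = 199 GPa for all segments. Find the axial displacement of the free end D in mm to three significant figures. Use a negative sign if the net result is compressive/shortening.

-0.809 mm

Internal axial forces (sectioning from the free end, tension +): N_CD = -27.8 kN, N_BC = -67.9 kN, N_AB = -108.8 kN.
A_AB = 272.2 mm².
A_BC = 526.9 mm².
δ_AB = -108800·203/(272.2·199000) = -0.4077 mm
δ_BC = -67900·485/(526.9·199000) = -0.3141 mm
δ_CD = -27800·473/(756·199000) = -0.0874 mm
δ = Σδ_i = -0.8092 mm.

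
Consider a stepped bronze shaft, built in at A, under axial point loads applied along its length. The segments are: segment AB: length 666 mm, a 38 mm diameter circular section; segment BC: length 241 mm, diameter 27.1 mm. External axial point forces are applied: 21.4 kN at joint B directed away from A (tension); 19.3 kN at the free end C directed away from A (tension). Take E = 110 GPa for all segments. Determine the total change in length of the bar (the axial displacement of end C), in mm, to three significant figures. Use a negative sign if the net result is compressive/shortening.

0.291 mm

Internal axial forces (sectioning from the free end, tension +): N_BC = 19.3 kN, N_AB = 40.7 kN.
A_AB = 1134 mm².
A_BC = 576.8 mm².
δ_AB = 40700·666/(1134·110000) = 0.2173 mm
δ_BC = 19300·241/(576.8·110000) = 0.07331 mm
δ = Σδ_i = 0.2906 mm.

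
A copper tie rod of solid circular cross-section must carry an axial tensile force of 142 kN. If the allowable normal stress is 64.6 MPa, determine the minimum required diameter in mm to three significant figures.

52.9 mm

Required area A ≥ P/σ_allow = 142000/64.6 = 2198 mm².
For a solid circular section, d ≥ √(4A/π) = 52.9 mm.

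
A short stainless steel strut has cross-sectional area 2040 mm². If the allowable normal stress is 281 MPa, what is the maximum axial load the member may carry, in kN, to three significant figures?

P_max = σ_allow · A = 281 · 2040 = 573200 N = 573.2 kN.

573 kN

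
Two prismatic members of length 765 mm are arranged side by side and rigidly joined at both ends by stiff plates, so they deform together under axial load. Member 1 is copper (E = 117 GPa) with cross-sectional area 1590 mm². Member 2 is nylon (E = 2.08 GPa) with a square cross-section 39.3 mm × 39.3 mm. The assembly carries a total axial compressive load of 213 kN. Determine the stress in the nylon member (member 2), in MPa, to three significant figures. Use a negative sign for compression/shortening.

-2.34 MPa

A_2 = 1544 mm².
Equal strain + equilibrium ⇒ each member carries load in proportion to AE: A₁E₁ = 186000000 N, A₂E₂ = 3213000 N, ΣAE = 189200000 N.
σ₂ = P·E₂/ΣAE = -213000·2080/189200000 = -2.341 MPa.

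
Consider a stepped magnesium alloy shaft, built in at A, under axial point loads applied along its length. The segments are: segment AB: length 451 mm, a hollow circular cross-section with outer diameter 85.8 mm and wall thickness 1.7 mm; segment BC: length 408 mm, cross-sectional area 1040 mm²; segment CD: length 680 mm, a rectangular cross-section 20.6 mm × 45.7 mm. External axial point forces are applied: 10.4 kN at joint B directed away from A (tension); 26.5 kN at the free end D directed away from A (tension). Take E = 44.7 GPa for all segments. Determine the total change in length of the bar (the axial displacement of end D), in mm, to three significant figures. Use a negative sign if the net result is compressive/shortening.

Internal axial forces (sectioning from the free end, tension +): N_CD = 26.5 kN, N_BC = 26.5 kN, N_AB = 36.9 kN.
A_AB = 449.2 mm².
A_CD = 941.4 mm².
δ_AB = 36900·451/(449.2·44700) = 0.8289 mm
δ_BC = 26500·408/(1040·44700) = 0.2326 mm
δ_CD = 26500·680/(941.4·44700) = 0.4282 mm
δ = Σδ_i = 1.49 mm.

1.49 mm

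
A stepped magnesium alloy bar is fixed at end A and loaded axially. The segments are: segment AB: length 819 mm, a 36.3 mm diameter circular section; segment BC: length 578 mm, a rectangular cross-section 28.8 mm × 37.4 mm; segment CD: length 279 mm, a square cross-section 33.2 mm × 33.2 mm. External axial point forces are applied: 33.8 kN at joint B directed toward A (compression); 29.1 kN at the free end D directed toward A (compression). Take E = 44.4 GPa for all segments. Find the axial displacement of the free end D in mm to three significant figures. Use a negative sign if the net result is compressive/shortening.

-1.64 mm

Internal axial forces (sectioning from the free end, tension +): N_CD = -29.1 kN, N_BC = -29.1 kN, N_AB = -62.9 kN.
A_AB = 1035 mm².
A_BC = 1077 mm².
A_CD = 1102 mm².
δ_AB = -62900·819/(1035·44400) = -1.121 mm
δ_BC = -29100·578/(1077·44400) = -0.3517 mm
δ_CD = -29100·279/(1102·44400) = -0.1659 mm
δ = Σδ_i = -1.639 mm.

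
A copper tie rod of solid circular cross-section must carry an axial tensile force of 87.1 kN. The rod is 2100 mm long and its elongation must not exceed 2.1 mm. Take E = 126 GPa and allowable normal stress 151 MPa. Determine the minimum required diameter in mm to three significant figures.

29.7 mm

Required area A ≥ P/σ_allow = 87100/151 = 576.8 mm².
For a solid circular section, d ≥ √(4A/π) = 27.1 mm.
Elongation limit: A ≥ PL/(Eδ_allow) = 87100·2100/(126000·2.1) = 691.3 mm² ⇒ d ≥ 29.67 mm.
The elongation limit governs.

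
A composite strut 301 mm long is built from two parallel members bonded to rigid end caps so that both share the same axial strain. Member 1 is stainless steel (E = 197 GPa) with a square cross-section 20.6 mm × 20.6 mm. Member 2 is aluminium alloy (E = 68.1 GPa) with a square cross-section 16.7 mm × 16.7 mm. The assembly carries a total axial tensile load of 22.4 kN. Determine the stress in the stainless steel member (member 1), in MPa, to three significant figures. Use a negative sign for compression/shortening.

A_1 = 424.4 mm².
A_2 = 278.9 mm².
Equal strain + equilibrium ⇒ each member carries load in proportion to AE: A₁E₁ = 83600000 N, A₂E₂ = 18990000 N, ΣAE = 102600000 N.
σ₁ = P·E₁/ΣAE = 22400·197000/102600000 = 43.01 MPa.

43.0 MPa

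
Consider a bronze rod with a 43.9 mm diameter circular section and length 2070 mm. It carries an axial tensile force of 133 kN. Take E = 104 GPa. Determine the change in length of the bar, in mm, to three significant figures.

A = 1514 mm².
δ_mech = NL/(AE) = 133000·2070/(1514·104000) = 1.749 mm.

1.75 mm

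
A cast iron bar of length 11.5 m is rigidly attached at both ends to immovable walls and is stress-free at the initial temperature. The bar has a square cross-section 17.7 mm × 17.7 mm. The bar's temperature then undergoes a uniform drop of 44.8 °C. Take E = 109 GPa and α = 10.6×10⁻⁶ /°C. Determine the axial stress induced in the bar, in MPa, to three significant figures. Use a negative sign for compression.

Free thermal expansion αLΔT = 10.6e-6 · 11500 · -44.8 = -5.461 mm.
The walls impose strain ε = −(-5.461)/11500 = 4.7488e-04; σ = Eε = 109000 · 4.7488e-04 = 51.76 MPa.

51.8 MPa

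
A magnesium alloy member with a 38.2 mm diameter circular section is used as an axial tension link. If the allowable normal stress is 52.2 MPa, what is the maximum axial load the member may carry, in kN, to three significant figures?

59.8 kN

A = 1146 mm².
P_max = σ_allow · A = 52.2 · 1146 = 59830 N = 59.83 kN.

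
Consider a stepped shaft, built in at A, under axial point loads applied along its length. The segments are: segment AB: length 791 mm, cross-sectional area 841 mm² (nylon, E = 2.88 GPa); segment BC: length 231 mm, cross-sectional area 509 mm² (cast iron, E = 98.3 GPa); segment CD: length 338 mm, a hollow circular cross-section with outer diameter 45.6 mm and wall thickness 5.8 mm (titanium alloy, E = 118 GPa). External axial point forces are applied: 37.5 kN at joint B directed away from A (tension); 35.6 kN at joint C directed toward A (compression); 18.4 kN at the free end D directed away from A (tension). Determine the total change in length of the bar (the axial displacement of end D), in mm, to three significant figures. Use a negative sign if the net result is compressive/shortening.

Internal axial forces (sectioning from the free end, tension +): N_CD = 18.4 kN, N_BC = -17.2 kN, N_AB = 20.3 kN.
A_CD = 725.2 mm².
δ_AB = 20300·791/(841·2880) = 6.63 mm
δ_BC = -17200·231/(509·98300) = -0.07941 mm
δ_CD = 18400·338/(725.2·118000) = 0.07268 mm
δ = Σδ_i = 6.623 mm.

6.62 mm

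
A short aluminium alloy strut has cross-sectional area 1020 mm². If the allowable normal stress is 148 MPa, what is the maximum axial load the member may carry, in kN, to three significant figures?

151 kN

P_max = σ_allow · A = 148 · 1020 = 151000 N = 151 kN.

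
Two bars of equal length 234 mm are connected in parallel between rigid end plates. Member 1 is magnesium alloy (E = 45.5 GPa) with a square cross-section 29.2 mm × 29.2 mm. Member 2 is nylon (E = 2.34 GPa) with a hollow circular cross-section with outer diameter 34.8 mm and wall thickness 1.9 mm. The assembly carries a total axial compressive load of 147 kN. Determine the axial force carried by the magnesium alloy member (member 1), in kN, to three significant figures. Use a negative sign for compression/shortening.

-145 kN

A_1 = 852.6 mm².
A_2 = 196.4 mm².
Equal strain + equilibrium ⇒ each member carries load in proportion to AE: A₁E₁ = 38800000 N, A₂E₂ = 459500 N, ΣAE = 39250000 N.
F₁ = P·A₁E₁/ΣAE = -147000·38800000/39250000 = -145300 N.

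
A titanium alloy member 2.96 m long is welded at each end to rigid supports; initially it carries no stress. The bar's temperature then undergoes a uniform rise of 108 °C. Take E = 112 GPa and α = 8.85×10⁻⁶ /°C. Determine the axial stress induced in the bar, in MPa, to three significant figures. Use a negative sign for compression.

Free thermal expansion αLΔT = 8.85e-6 · 2960 · 108 = 2.829 mm.
The walls impose strain ε = −(2.829)/2960 = -9.5580e-04; σ = Eε = 112000 · -9.5580e-04 = -107 MPa.

-107 MPa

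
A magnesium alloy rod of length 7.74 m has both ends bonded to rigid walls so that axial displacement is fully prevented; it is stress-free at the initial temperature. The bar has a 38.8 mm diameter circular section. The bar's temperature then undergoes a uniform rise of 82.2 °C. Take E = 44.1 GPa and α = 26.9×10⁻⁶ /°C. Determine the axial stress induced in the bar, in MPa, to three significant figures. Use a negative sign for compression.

-97.5 MPa

Free thermal expansion αLΔT = 26.9e-6 · 7740 · 82.2 = 17.11 mm.
The walls impose strain ε = −(17.11)/7740 = -2.2112e-03; σ = Eε = 44100 · -2.2112e-03 = -97.51 MPa.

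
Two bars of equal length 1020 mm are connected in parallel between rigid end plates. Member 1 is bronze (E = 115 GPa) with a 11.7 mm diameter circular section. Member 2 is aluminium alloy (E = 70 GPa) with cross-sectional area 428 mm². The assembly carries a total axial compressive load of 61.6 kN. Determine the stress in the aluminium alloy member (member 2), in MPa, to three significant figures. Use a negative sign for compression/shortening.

A_1 = 107.5 mm².
Equal strain + equilibrium ⇒ each member carries load in proportion to AE: A₁E₁ = 12360000 N, A₂E₂ = 29960000 N, ΣAE = 42320000 N.
σ₂ = P·E₂/ΣAE = -61600·70000/42320000 = -101.9 MPa.

-102 MPa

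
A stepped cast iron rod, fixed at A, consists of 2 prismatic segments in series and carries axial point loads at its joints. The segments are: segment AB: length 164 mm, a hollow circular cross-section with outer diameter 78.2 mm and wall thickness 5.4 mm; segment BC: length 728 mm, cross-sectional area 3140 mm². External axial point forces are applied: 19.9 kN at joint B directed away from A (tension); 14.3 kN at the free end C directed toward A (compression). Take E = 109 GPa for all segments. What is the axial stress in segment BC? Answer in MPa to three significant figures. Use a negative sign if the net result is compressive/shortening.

Internal axial forces (sectioning from the free end, tension +): N_BC = -14.3 kN, N_AB = 5.6 kN.
σ_BC = N_BC/A_BC = -14300/3140 = -4.554 MPa.

-4.55 MPa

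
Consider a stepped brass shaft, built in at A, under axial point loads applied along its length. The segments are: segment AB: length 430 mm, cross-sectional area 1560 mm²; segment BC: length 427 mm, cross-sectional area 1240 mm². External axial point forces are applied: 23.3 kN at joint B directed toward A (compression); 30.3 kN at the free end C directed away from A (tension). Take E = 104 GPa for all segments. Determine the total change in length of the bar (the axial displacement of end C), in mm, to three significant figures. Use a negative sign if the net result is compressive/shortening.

Internal axial forces (sectioning from the free end, tension +): N_BC = 30.3 kN, N_AB = 7 kN.
δ_AB = 7000·430/(1560·104000) = 0.01855 mm
δ_BC = 30300·427/(1240·104000) = 0.1003 mm
δ = Σδ_i = 0.1189 mm.

0.119 mm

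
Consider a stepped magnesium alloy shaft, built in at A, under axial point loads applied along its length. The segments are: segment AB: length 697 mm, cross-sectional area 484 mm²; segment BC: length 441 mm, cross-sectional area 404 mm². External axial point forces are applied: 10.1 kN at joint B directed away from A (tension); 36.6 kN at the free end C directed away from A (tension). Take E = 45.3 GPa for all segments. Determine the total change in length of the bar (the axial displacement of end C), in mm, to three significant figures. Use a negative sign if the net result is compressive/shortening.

Internal axial forces (sectioning from the free end, tension +): N_BC = 36.6 kN, N_AB = 46.7 kN.
δ_AB = 46700·697/(484·45300) = 1.485 mm
δ_BC = 36600·441/(404·45300) = 0.8819 mm
δ = Σδ_i = 2.367 mm.

2.37 mm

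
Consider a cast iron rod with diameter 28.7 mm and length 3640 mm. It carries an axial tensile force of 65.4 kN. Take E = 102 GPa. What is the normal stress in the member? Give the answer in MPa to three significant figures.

A = 646.9 mm².
σ = N/A = 65400/646.9 = 101.1 MPa.

101 MPa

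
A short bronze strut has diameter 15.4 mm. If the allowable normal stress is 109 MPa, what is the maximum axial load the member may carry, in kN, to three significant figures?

A = 186.3 mm².
P_max = σ_allow · A = 109 · 186.3 = 20300 N = 20.3 kN.

20.3 kN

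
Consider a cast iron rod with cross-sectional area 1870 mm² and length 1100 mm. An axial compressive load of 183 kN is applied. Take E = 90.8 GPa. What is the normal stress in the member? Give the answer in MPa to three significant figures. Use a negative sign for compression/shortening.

-97.9 MPa

σ = N/A = -183000/1870 = -97.86 MPa.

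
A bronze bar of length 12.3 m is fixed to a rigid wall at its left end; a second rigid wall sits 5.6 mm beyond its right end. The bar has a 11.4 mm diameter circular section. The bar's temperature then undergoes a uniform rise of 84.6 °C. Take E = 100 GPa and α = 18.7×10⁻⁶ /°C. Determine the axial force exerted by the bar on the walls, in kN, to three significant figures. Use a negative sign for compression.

Free thermal expansion αLΔT = 18.7e-6 · 12300 · 84.6 = 19.46 mm.
The walls engage after the gap closes; constrained expansion = 19.46 − 5.6 = 13.86 mm.
The walls impose strain ε = −(13.86)/12300 = -1.1267e-03; σ = Eε = 100000 · -1.1267e-03 = -112.7 MPa.
Wall reaction R = σ·A = -112.7·102.1 = -11500 N = -11.5 kN.

-11.5 kN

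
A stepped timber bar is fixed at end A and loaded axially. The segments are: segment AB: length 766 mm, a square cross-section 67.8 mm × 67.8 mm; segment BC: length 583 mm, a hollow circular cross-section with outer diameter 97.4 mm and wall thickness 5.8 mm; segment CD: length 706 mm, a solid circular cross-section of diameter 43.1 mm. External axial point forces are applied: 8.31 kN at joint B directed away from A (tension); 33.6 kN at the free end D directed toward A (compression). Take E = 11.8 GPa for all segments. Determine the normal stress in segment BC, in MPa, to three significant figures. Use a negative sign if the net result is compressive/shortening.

Internal axial forces (sectioning from the free end, tension +): N_CD = -33.6 kN, N_BC = -33.6 kN, N_AB = -25.29 kN.
A_BC = 1669 mm².
σ_BC = N_BC/A_BC = -33600/1669 = -20.13 MPa.

-20.1 MPa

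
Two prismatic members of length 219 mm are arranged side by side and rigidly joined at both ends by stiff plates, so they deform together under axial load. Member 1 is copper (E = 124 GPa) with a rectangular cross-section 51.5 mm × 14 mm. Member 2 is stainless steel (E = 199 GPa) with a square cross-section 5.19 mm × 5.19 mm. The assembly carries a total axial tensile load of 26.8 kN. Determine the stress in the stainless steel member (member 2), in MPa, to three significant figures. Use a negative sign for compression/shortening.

A_1 = 721 mm².
A_2 = 26.94 mm².
Equal strain + equilibrium ⇒ each member carries load in proportion to AE: A₁E₁ = 89400000 N, A₂E₂ = 5360000 N, ΣAE = 94760000 N.
σ₂ = P·E₂/ΣAE = 26800·199000/94760000 = 56.28 MPa.

56.3 MPa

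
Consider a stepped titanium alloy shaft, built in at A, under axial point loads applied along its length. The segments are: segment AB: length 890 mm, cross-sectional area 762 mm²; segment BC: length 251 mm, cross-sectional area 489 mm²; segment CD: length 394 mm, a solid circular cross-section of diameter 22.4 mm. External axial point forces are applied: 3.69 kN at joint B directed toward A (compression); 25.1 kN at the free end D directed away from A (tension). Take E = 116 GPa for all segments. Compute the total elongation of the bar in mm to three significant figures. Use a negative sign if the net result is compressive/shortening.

Internal axial forces (sectioning from the free end, tension +): N_CD = 25.1 kN, N_BC = 25.1 kN, N_AB = 21.41 kN.
A_CD = 394.1 mm².
δ_AB = 21410·890/(762·116000) = 0.2156 mm
δ_BC = 25100·251/(489·116000) = 0.1111 mm
δ_CD = 25100·394/(394.1·116000) = 0.2163 mm
δ = Σδ_i = 0.543 mm.

0.543 mm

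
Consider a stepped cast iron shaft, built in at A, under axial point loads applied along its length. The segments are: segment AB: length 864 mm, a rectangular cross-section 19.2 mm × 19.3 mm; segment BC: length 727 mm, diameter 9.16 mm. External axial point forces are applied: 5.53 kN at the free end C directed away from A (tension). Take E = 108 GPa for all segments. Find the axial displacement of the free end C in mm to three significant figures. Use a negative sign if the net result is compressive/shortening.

0.684 mm

Internal axial forces (sectioning from the free end, tension +): N_BC = 5.53 kN, N_AB = 5.53 kN.
A_AB = 370.6 mm².
A_BC = 65.9 mm².
δ_AB = 5530·864/(370.6·108000) = 0.1194 mm
δ_BC = 5530·727/(65.9·108000) = 0.5649 mm
δ = Σδ_i = 0.6843 mm.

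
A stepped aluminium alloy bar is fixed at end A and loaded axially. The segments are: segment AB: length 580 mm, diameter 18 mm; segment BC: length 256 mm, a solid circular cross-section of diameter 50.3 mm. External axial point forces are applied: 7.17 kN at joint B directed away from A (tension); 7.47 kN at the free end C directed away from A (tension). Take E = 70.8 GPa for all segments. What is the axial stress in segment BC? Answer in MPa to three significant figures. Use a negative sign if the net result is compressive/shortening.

3.76 MPa

Internal axial forces (sectioning from the free end, tension +): N_BC = 7.47 kN, N_AB = 14.64 kN.
A_BC = 1987 mm².
σ_BC = N_BC/A_BC = 7470/1987 = 3.759 MPa.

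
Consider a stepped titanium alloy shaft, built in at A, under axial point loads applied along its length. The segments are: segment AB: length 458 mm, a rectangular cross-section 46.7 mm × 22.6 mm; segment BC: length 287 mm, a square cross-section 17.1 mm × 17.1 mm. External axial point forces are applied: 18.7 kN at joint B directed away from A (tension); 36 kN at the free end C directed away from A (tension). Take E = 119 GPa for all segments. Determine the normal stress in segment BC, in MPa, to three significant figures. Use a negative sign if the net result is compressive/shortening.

123 MPa

Internal axial forces (sectioning from the free end, tension +): N_BC = 36 kN, N_AB = 54.7 kN.
A_BC = 292.4 mm².
σ_BC = N_BC/A_BC = 36000/292.4 = 123.1 MPa.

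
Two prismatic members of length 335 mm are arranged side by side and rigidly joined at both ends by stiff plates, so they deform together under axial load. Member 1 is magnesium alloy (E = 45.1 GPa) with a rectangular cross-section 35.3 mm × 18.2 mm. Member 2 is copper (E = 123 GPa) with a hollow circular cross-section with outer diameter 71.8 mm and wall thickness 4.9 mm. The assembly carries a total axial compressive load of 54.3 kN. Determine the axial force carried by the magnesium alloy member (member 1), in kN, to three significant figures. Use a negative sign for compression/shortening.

A_1 = 642.5 mm².
A_2 = 1030 mm².
Equal strain + equilibrium ⇒ each member carries load in proportion to AE: A₁E₁ = 28970000 N, A₂E₂ = 126700000 N, ΣAE = 155600000 N.
F₁ = P·A₁E₁/ΣAE = -54300·28970000/155600000 = -10110 N.

-10.1 kN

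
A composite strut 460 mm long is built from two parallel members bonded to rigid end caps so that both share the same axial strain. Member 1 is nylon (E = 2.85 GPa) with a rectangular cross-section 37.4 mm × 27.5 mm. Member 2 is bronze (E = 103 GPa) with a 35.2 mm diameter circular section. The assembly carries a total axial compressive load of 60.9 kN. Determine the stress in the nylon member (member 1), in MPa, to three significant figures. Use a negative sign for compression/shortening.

-1.68 MPa

A_1 = 1028 mm².
A_2 = 973.1 mm².
Equal strain + equilibrium ⇒ each member carries load in proportion to AE: A₁E₁ = 2931000 N, A₂E₂ = 100200000 N, ΣAE = 103200000 N.
σ₁ = P·E₁/ΣAE = -60900·2850/103200000 = -1.682 MPa.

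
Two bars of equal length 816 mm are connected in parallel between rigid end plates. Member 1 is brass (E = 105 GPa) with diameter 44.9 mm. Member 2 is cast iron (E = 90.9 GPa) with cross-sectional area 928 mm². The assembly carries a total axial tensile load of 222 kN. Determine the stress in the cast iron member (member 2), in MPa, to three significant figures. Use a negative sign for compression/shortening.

80.5 MPa

A_1 = 1583 mm².
Equal strain + equilibrium ⇒ each member carries load in proportion to AE: A₁E₁ = 166300000 N, A₂E₂ = 84360000 N, ΣAE = 250600000 N.
σ₂ = P·E₂/ΣAE = 222000·90900/250600000 = 80.52 MPa.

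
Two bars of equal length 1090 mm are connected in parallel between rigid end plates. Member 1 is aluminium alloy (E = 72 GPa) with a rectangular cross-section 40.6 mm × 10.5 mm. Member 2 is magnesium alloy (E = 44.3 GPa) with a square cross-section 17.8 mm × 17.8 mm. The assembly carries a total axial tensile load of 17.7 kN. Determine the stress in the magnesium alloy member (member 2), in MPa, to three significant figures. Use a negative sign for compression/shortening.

A_1 = 426.3 mm².
A_2 = 316.8 mm².
Equal strain + equilibrium ⇒ each member carries load in proportion to AE: A₁E₁ = 30690000 N, A₂E₂ = 14040000 N, ΣAE = 44730000 N.
σ₂ = P·E₂/ΣAE = 17700·44300/44730000 = 17.53 MPa.

17.5 MPa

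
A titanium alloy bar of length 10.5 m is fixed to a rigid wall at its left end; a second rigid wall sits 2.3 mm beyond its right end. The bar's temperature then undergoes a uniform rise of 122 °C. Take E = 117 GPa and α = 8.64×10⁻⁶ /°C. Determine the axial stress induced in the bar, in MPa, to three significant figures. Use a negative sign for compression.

-97.7 MPa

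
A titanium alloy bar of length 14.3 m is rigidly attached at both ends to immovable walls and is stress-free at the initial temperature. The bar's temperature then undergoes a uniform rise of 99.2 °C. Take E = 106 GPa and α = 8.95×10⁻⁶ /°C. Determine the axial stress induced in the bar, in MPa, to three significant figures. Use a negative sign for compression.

-94.1 MPa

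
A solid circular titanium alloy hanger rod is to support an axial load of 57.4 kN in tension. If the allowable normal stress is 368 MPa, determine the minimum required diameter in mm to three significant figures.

14.1 mm

Required area A ≥ P/σ_allow = 57400/368 = 156 mm².
For a solid circular section, d ≥ √(4A/π) = 14.09 mm.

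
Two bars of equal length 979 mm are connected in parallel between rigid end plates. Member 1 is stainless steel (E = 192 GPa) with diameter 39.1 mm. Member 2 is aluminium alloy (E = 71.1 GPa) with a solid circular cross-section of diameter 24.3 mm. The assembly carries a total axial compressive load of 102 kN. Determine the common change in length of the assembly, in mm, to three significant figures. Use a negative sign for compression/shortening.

A_1 = 1201 mm².
A_2 = 463.8 mm².
Equal strain + equilibrium ⇒ each member carries load in proportion to AE: A₁E₁ = 230500000 N, A₂E₂ = 32970000 N, ΣAE = 263500000 N.
δ = PL/ΣAE = -102000·979/263500000 = -0.3789 mm.

-0.379 mm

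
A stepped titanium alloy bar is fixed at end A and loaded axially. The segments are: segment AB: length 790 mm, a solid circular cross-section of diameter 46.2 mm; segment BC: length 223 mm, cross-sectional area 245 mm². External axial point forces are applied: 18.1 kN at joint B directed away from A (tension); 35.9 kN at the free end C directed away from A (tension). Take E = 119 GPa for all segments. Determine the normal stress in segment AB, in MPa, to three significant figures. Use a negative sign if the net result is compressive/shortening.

Internal axial forces (sectioning from the free end, tension +): N_BC = 35.9 kN, N_AB = 54 kN.
A_AB = 1676 mm².
σ_AB = N_AB/A_AB = 54000/1676 = 32.21 MPa.

32.2 MPa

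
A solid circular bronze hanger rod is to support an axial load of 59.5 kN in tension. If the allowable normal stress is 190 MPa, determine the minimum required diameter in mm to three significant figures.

Required area A ≥ P/σ_allow = 59500/190 = 313.2 mm².
For a solid circular section, d ≥ √(4A/π) = 19.97 mm.

20.0 mm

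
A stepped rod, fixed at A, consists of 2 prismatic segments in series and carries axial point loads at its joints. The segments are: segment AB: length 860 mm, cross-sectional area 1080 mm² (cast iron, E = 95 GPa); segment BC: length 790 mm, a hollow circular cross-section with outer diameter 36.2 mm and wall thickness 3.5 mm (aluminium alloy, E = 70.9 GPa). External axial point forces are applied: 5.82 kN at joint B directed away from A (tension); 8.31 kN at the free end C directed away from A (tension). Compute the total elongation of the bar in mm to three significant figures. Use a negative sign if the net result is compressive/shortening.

0.376 mm

Internal axial forces (sectioning from the free end, tension +): N_BC = 8.31 kN, N_AB = 14.13 kN.
A_BC = 359.6 mm².
δ_AB = 14130·860/(1080·95000) = 0.1184 mm
δ_BC = 8310·790/(359.6·70900) = 0.2575 mm
δ = Σδ_i = 0.376 mm.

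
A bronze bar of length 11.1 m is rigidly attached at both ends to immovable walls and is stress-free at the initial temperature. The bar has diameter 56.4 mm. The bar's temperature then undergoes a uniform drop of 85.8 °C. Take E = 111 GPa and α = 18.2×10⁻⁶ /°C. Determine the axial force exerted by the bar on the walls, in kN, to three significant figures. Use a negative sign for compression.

Free thermal expansion αLΔT = 18.2e-6 · 11100 · -85.8 = -17.33 mm.
The walls impose strain ε = −(-17.33)/11100 = 1.5616e-03; σ = Eε = 111000 · 1.5616e-03 = 173.3 MPa.
Wall reaction R = σ·A = 173.3·2498 = 433000 N = 433 kN.

433 kN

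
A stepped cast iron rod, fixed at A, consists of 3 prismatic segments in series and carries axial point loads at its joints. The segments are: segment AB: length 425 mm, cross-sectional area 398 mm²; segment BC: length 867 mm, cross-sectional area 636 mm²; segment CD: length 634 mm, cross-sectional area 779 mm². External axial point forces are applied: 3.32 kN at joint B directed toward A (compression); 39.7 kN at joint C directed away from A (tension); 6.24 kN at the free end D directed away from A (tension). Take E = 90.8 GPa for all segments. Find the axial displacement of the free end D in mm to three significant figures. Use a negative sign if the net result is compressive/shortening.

1.25 mm

Internal axial forces (sectioning from the free end, tension +): N_CD = 6.24 kN, N_BC = 45.94 kN, N_AB = 42.62 kN.
δ_AB = 42620·425/(398·90800) = 0.5012 mm
δ_BC = 45940·867/(636·90800) = 0.6897 mm
δ_CD = 6240·634/(779·90800) = 0.05593 mm
δ = Σδ_i = 1.247 mm.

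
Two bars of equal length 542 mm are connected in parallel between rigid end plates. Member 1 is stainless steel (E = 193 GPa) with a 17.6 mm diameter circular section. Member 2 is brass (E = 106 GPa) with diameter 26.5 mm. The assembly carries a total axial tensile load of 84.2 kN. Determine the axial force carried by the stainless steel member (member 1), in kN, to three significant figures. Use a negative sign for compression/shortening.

37.5 kN

A_1 = 243.3 mm².
A_2 = 551.5 mm².
Equal strain + equilibrium ⇒ each member carries load in proportion to AE: A₁E₁ = 46950000 N, A₂E₂ = 58460000 N, ΣAE = 105400000 N.
F₁ = P·A₁E₁/ΣAE = 84200·46950000/105400000 = 37500 N.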